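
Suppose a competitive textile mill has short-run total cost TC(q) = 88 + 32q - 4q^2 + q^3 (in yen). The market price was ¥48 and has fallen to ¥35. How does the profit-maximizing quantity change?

AVC = 32 - 4q + q^2, minimized at q = 2 where min AVC = ¥28. MC = 32 - 8q + 3q^2.
At P = ¥48 ≥ min AVC, set P = MC on the rising branch: q = 4.
At P = ¥35 ≥ min AVC, set P = MC: q = 3. The firm stays open but cuts output.

Output falls from 4 to 3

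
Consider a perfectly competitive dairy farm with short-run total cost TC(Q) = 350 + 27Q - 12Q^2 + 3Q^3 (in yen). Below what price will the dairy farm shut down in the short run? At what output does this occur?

¥15 per unit, at Q = 2

Short-run supply begins at min AVC. From VC = 27Q - 12Q^2 + 3Q^3, AVC = 27 - 12Q + 3Q^2.
At the minimum of AVC, MC = AVC. MC = 27 - 24Q + 9Q^2; setting MC = AVC gives 6Q^2 - 12Q = 0, so Q = 2. min AVC = 15.
So the shutdown price is ¥15.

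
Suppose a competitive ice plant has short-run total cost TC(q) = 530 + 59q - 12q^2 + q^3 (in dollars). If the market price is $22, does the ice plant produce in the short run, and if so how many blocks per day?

Shut down

Variable cost is VC = 59q - 12q^2 + q^3, so AVC = VC/q = 59 - 12q + q^2 and MC = dTC/dq = 59 - 24q + 3q^2.
AVC hits its minimum where MC = AVC, at q = 6, giving min AVC = 59 - 12·6 + 6^2 = $23.
P = $22 lies below min AVC = $23; no output level covers variable cost.
The firm minimizes its loss by shutting down and losing only its fixed cost of $530.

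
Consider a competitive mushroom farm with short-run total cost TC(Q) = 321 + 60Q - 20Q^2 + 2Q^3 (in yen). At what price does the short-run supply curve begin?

¥10 per unit

The shutdown price is the minimum of AVC. VC = 60Q - 20Q^2 + 2Q^3, so AVC = 60 - 20Q + 2Q^2.
dAVC/dQ = -20 + 4Q = 0 gives Q = 5. min AVC = 60 - 20·5 + 2·5^2 = 10.
The firm shuts down for any P below ¥10.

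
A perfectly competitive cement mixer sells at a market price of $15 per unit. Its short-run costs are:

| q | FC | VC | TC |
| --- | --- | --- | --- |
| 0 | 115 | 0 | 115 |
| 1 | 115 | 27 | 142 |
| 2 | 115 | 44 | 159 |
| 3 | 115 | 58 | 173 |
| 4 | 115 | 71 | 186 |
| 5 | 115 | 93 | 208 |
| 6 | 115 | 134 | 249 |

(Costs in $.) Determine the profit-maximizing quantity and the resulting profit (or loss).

q = 0 (shut down); profit = -$115

Tabulate TR − TC: q=0: -115; q=1: -127; q=2: -129; q=3: -128; q=4: -126; q=5: -133; q=6: -159.
Profit is highest at q = 0. Equivalently, the lowest AVC in the table is 71/4 ≈ $17.75 at q = 4, and P = $15 falls below it — price never covers variable cost, so the firm shuts down and loses only its fixed cost.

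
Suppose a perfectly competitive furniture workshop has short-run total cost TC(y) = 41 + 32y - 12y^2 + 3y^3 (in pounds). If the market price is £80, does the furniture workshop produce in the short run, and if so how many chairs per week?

Variable cost is VC = 32y - 12y^2 + 3y^3, so AVC = VC/y = 32 - 12y + 3y^2 and MC = dTC/dy = 32 - 24y + 9y^2.
The AVC parabola has its vertex at y = 12/6 = 2, where AVC = 32 - 12·2 + 3·2^2 = £20.
Since P = £80 ≥ min AVC = £20, price covers variable cost and the firm should produce.
Set P = MC: 80 = 32 - 24y + 9y^2 → -48 - 24y + 9y^2 = 0. The roots are y = -4/3 and y = 4; the profit-maximizing output is on the rising part of MC, so y* = 4.
Check: AVC at y = 4 is £32 ≤ P, so revenue covers variable cost.
Profit = P·y − TC = 80·4 − 169 = £151.

Produce at y = 4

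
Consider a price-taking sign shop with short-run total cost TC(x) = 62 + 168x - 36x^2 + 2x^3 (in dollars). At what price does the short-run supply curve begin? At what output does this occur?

The firm shuts down when price falls below the minimum of average variable cost. AVC = VC/x = 168 - 36x + 2x^2.
At the minimum of AVC, MC = AVC. MC = 168 - 72x + 6x^2; setting MC = AVC gives 4x^2 - 36x = 0, so x = 9. min AVC = 6.
The firm shuts down for any P below $6.

$6 per unit, at x = 9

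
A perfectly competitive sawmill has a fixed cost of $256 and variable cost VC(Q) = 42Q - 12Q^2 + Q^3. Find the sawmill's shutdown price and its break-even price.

Shutdown price = $6; break-even price = $42

Shutdown price = min AVC. AVC = 42 - 12Q + Q^2, with vertex at Q = 6 and minimum $6.
ATC = 256/Q + 42 - 12Q + Q^2. Setting dATC/dQ = −256/Q^2 − 12 + 2Q = 0 gives Q = 8 (since 2·8^3 − 12·8^2 = 256).
min ATC = 256/8 + 42 − 12·8 + 8^2 = $42. That is the break-even price.
For $6 ≤ P < $42 the firm produces at a loss; below $6 it shuts down.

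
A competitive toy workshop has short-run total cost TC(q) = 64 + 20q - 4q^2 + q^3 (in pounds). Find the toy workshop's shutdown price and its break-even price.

AVC = 20 - 4q + q^2; minimized at q = 2, giving min AVC = £16. That is the shutdown price.
ATC = 64/q + 20 - 4q + q^2. Setting dATC/dq = −64/q^2 − 4 + 2q = 0 gives q = 4 (since 2·4^3 − 4·4^2 = 64).
min ATC = 64/4 + 20 − 4·4 + 4^2 = £36. That is the break-even price.
For £16 ≤ P < £36 the firm produces at a loss; below £16 it shuts down.

Shutdown price = £16; break-even price = £36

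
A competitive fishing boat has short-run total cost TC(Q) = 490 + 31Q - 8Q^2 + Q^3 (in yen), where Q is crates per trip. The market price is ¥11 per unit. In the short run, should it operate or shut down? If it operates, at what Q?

Shut down

Strip out fixed cost: VC = 31Q - 8Q^2 + Q^3. Then AVC = 31 - 8Q + Q^2 and MC = 31 - 16Q + 3Q^2.
AVC is minimized where dAVC/dQ = -8 + 2Q = 0, at Q = 4; min AVC = 31 - 8·4 + 4^2 = ¥15.
Since P = ¥11 < min AVC = ¥15, price fails to cover variable cost at any output.
Shutting down limits the loss to fixed cost, ¥490.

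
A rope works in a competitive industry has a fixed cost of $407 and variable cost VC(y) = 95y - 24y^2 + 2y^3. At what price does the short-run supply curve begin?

$23 per unit

The firm shuts down when price falls below the minimum of average variable cost. AVC = VC/y = 95 - 24y + 2y^2.
At the minimum of AVC, MC = AVC. MC = 95 - 48y + 6y^2; setting MC = AVC gives 4y^2 - 24y = 0, so y = 6. min AVC = 23.
The firm shuts down for any P below $23.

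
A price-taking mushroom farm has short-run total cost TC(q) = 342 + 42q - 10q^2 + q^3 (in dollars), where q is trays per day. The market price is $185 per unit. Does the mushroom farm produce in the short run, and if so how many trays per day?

Produce at q = 11

Strip out fixed cost: VC = 42q - 10q^2 + q^3. Then AVC = 42 - 10q + q^2 and MC = 42 - 20q + 3q^2.
AVC is minimized where dAVC/dq = -10 + 2q = 0, at q = 5; min AVC = 42 - 10·5 + 5^2 = $17.
Since P = $185 ≥ min AVC = $17, price covers variable cost and the firm should produce.
P = MC gives -143 - 20q + 3q^2 = 0, with roots -13/3 and 11. Take the larger (rising MC): q* = 11.
Check: AVC at q = 11 is $53 ≤ P, so revenue covers variable cost.
Profit = P·q − TC = 185·11 − 925 = $1110.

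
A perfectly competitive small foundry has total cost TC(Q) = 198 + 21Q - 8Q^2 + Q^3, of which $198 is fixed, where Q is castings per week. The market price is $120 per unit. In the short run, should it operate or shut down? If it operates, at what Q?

Produce at Q = 9

Variable cost is VC = 21Q - 8Q^2 + Q^3, so AVC = VC/Q = 21 - 8Q + Q^2 and MC = dTC/dQ = 21 - 16Q + 3Q^2.
AVC is minimized where dAVC/dQ = -8 + 2Q = 0, at Q = 4; min AVC = 21 - 8·4 + 4^2 = $5.
P = $120 exceeds min AVC = $5, so the firm stays open.
P = MC gives -99 - 16Q + 3Q^2 = 0, with roots -11/3 and 9. Take the larger (rising MC): Q* = 9.
Check: AVC at Q = 9 is $30 ≤ P, so revenue covers variable cost.
Profit = P·Q − TC = 120·9 − 468 = $612.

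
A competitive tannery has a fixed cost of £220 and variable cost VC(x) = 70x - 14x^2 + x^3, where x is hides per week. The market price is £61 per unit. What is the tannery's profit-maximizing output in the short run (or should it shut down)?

Strip out fixed cost: VC = 70x - 14x^2 + x^3. Then AVC = 70 - 14x + x^2 and MC = 70 - 28x + 3x^2.
AVC is minimized where dAVC/dx = -14 + 2x = 0, at x = 7; min AVC = 70 - 14·7 + 7^2 = £21.
P = £61 exceeds min AVC = £21, so the firm stays open.
Solving P = MC: 9 - 28x + 3x^2 = 0 ⇒ x = 1/3 or 9. On the upward-sloping branch, x* = 9.
Check: AVC at x = 9 is £25 ≤ P, so revenue covers variable cost.
Profit = P·x − TC = 61·9 − 445 = £104.

Produce at x = 9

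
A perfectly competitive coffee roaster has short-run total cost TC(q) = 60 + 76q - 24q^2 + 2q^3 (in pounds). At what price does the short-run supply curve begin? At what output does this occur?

£4 per unit, at q = 6

The shutdown price is the minimum of AVC. VC = 76q - 24q^2 + 2q^3, so AVC = 76 - 24q + 2q^2.
At the minimum of AVC, MC = AVC. MC = 76 - 48q + 6q^2; setting MC = AVC gives 4q^2 - 24q = 0, so q = 6. min AVC = 4.
The firm shuts down for any P below £4.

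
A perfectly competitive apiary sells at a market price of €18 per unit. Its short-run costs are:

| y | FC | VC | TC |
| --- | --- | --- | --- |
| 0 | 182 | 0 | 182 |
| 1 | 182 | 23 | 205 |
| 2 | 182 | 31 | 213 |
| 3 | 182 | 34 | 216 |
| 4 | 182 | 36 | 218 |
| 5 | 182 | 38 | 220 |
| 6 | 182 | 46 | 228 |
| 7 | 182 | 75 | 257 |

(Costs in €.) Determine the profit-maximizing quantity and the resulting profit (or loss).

y = 6; profit = -€120

Profit at each row (π = 18y − TC): y=0: -182; y=1: -187; y=2: -177; y=3: -162; y=4: -146; y=5: -130; y=6: -120; y=7: -131.
Profit is maximized at y = 6. AVC there is 46/6 = €7.67 ≤ P, so producing beats shutting down (which would give -€182).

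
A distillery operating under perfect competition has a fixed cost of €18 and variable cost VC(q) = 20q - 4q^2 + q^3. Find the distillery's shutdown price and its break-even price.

AVC = 20 - 4q + q^2; minimized at q = 2, giving min AVC = €16. That is the shutdown price.
ATC = 18/q + 20 - 4q + q^2. Setting dATC/dq = −18/q^2 − 4 + 2q = 0 gives q = 3 (since 2·3^3 − 4·3^2 = 18).
min ATC = 18/3 + 20 − 4·3 + 3^2 = €23. That is the break-even price.
For €16 ≤ P < €23 the firm produces at a loss; below €16 it shuts down.

Shutdown price = €16; break-even price = €23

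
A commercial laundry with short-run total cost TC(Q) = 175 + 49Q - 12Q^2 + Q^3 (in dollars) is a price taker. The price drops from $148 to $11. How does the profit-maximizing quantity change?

Output falls from 11 to 0 (the firm shuts down)

MC = 49 - 24Q + 3Q^2; the shutdown threshold is min AVC = $13 (at Q = 6).
At P = $148 ≥ min AVC, set P = MC on the rising branch: Q = 11.
At P = $11 < min AVC = $13, price no longer covers variable cost at any output, so the firm shuts down: Q = 0.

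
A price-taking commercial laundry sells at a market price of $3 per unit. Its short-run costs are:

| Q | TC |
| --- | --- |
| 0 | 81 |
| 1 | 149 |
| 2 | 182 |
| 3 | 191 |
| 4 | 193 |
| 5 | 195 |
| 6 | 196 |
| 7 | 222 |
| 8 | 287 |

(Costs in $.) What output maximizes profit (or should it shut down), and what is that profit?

Compute π = P·Q − TC at each output: Q=0: -81; Q=1: -146; Q=2: -176; Q=3: -182; Q=4: -181; Q=5: -180; Q=6: -178; Q=7: -201; Q=8: -263.
Profit is highest at Q = 0. Equivalently, the lowest AVC in the table is 115/6 ≈ $19.17 at Q = 6, and P = $3 falls below it — price never covers variable cost, so the firm shuts down and loses only its fixed cost.

Q = 0 (shut down); profit = -$81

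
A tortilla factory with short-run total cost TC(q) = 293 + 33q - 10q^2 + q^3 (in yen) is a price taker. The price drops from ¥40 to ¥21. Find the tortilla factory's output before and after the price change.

Output falls from 7 to 6

AVC = 33 - 10q + q^2, minimized at q = 5 where min AVC = ¥8. MC = 33 - 20q + 3q^2.
With P = ¥40 above the shutdown price, P = MC gives q = 7.
At P = ¥21 ≥ min AVC, set P = MC: q = 6. The firm stays open but cuts output.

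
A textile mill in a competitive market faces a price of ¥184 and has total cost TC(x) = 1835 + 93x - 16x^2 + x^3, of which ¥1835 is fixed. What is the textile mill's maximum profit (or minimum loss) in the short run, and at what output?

AVC = 93 - 16x + x^2 has its minimum ¥29 at x = 8; price ¥184 clears that bar, so the firm operates.
MC = 93 - 32x + 3x^2. Setting P = MC and taking the root on the rising branch gives x* = 13.
TR = 184·13 = 2392. TC = 1835 + 702 = 2537. Profit = 2392 − 2537 = -¥145.
That loss of ¥145 beats the ¥1835 the firm would lose by shutting down; producing recovers ¥1690 of fixed cost.

Profit = -¥145 at x = 13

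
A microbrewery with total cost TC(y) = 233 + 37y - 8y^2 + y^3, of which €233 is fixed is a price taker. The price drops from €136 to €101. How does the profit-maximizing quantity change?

MC = 37 - 16y + 3y^2; the shutdown threshold is min AVC = €21 (at y = 4).
With P = €136 above the shutdown price, P = MC gives y = 9.
At P = €101 ≥ min AVC, set P = MC: y = 8. The firm stays open but cuts output.

Output falls from 9 to 8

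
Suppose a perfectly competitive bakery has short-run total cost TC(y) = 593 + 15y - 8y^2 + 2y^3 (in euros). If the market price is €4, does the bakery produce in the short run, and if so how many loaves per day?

From TC, MC = TC'(y) = 15 - 16y + 6y^2 and AVC = VC/y = 15 - 8y + 2y^2.
AVC is minimized where dAVC/dy = -8 + 4y = 0, at y = 2; min AVC = 15 - 8·2 + 2·2^2 = €7.
P = €4 lies below min AVC = €7; no output level covers variable cost.
The firm minimizes its loss by shutting down and losing only its fixed cost of €593.

Shut down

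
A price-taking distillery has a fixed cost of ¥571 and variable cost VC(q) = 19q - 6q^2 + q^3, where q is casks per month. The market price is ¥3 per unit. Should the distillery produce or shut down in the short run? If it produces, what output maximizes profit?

Strip out fixed cost: VC = 19q - 6q^2 + q^3. Then AVC = 19 - 6q + q^2 and MC = 19 - 12q + 3q^2.
The AVC parabola has its vertex at q = 6/2 = 3, where AVC = 19 - 6·3 + 3^2 = ¥10.
With P < min AVC (¥3 < ¥10), every unit sold adds to the loss.
The firm minimizes its loss by shutting down and losing only its fixed cost of ¥571.

Shut down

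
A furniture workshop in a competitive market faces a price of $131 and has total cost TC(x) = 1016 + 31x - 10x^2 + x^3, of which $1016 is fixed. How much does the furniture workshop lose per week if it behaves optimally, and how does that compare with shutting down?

AVC = 31 - 10x + x^2 has its minimum $6 at x = 5; price $131 clears that bar, so the firm operates.
MC = 31 - 20x + 3x^2. Setting P = MC and taking the root on the rising branch gives x* = 10.
TR = 131·10 = 1310. TC = 1016 + 310 = 1326. Profit = 1310 − 1326 = -$16.
Shutting down would mean losing the fixed cost of $1016, so operating at a loss of $16 is better by $1000.

Profit = -$16 at x = 10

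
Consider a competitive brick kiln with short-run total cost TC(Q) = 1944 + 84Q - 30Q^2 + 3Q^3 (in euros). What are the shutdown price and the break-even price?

AVC = 84 - 30Q + 3Q^2; minimized at Q = 5, giving min AVC = €9. That is the shutdown price.
ATC = 1944/Q + 84 - 30Q + 3Q^2. Setting dATC/dQ = −1944/Q^2 − 30 + 6Q = 0 gives Q = 9 (since 6·9^3 − 30·9^2 = 1944).
min ATC = 1944/9 + 84 − 30·9 + 3·9^2 = €273. That is the break-even price.
Between these two prices the firm operates at a loss; above €273 it earns a profit.

Shutdown price = €9; break-even price = €273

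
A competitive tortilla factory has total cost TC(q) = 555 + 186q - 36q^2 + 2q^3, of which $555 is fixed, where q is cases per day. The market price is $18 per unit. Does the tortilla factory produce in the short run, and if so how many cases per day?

Strip out fixed cost: VC = 186q - 36q^2 + 2q^3. Then AVC = 186 - 36q + 2q^2 and MC = 186 - 72q + 6q^2.
AVC hits its minimum where MC = AVC, at q = 9, giving min AVC = 186 - 36·9 + 2·9^2 = $24.
With P < min AVC ($18 < $24), every unit sold adds to the loss.
The firm minimizes its loss by shutting down and losing only its fixed cost of $555.

Shut down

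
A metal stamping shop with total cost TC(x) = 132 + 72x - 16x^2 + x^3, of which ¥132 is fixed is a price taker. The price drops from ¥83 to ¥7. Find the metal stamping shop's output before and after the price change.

AVC = 72 - 16x + x^2, minimized at x = 8 where min AVC = ¥8. MC = 72 - 32x + 3x^2.
With P = ¥83 above the shutdown price, P = MC gives x = 11.
At P = ¥7 < min AVC = ¥8, price no longer covers variable cost at any output, so the firm shuts down: x = 0.

Output falls from 11 to 0 (the firm shuts down)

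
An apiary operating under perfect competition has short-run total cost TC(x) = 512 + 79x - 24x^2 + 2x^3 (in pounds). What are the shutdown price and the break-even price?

Shutdown price = £7; break-even price = £79

Shutdown price = min AVC. AVC = 79 - 24x + 2x^2, with vertex at x = 6 and minimum £7.
ATC = 512/x + 79 - 24x + 2x^2. Setting dATC/dx = −512/x^2 − 24 + 4x = 0 gives x = 8 (since 4·8^3 − 24·8^2 = 512).
min ATC = 512/8 + 79 − 24·8 + 2·8^2 = £79. That is the break-even price.
Between these two prices the firm operates at a loss; above £79 it earns a profit.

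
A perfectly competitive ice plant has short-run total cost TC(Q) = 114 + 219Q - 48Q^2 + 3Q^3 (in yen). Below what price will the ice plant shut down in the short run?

Short-run supply begins at min AVC. From VC = 219Q - 48Q^2 + 3Q^3, AVC = 219 - 48Q + 3Q^2.
At the minimum of AVC, MC = AVC. MC = 219 - 96Q + 9Q^2; setting MC = AVC gives 6Q^2 - 48Q = 0, so Q = 8. min AVC = 27.
For P < ¥27 the firm produces nothing.

¥27 per unit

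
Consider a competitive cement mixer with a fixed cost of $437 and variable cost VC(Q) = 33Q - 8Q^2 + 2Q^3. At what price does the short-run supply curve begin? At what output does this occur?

$25 per unit, at Q = 2

Short-run supply begins at min AVC. From VC = 33Q - 8Q^2 + 2Q^3, AVC = 33 - 8Q + 2Q^2.
At the minimum of AVC, MC = AVC. MC = 33 - 16Q + 6Q^2; setting MC = AVC gives 4Q^2 - 8Q = 0, so Q = 2. min AVC = 25.
So the shutdown price is $25.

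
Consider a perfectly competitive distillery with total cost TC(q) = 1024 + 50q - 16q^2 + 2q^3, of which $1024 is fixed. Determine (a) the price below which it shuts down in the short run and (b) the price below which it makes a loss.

Shutdown price = $18; break-even price = $178

Shutdown price = min AVC. AVC = 50 - 16q + 2q^2, with vertex at q = 4 and minimum $18.
ATC = 1024/q + 50 - 16q + 2q^2. Setting dATC/dq = −1024/q^2 − 16 + 4q = 0 gives q = 8 (since 4·8^3 − 16·8^2 = 1024).
min ATC = 1024/8 + 50 − 16·8 + 2·8^2 = $178. That is the break-even price.
For $18 ≤ P < $178 the firm produces at a loss; below $18 it shuts down.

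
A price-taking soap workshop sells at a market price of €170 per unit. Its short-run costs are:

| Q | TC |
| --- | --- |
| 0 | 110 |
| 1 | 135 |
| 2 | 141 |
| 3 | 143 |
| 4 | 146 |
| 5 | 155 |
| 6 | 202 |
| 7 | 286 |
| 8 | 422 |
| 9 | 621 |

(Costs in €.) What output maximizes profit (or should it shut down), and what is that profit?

Tabulate TR − TC: Q=0: -110; Q=1: 35; Q=2: 199; Q=3: 367; Q=4: 534; Q=5: 695; Q=6: 818; Q=7: 904; Q=8: 938; Q=9: 909.
Profit is maximized at Q = 8. AVC there is 312/8 = €39 ≤ P, so producing beats shutting down (which would give -€110).

Q = 8; profit = €938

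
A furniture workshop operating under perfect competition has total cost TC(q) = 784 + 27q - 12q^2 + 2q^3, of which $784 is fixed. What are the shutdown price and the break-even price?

Shutdown price = $9; break-even price = $153

AVC = 27 - 12q + 2q^2; minimized at q = 3, giving min AVC = $9. That is the shutdown price.
ATC = 784/q + 27 - 12q + 2q^2. Setting dATC/dq = −784/q^2 − 12 + 4q = 0 gives q = 7 (since 4·7^3 − 12·7^2 = 784).
min ATC = 784/7 + 27 − 12·7 + 2·7^2 = $153. That is the break-even price.
Between these two prices the firm operates at a loss; above $153 it earns a profit.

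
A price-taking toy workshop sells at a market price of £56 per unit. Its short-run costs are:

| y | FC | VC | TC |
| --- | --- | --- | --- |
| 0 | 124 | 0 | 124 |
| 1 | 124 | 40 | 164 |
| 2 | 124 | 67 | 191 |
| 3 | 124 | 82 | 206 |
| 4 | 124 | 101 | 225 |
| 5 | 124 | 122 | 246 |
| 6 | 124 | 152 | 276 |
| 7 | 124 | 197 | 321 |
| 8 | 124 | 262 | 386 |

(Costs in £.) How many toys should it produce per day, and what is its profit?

y = 7; profit = £71

Tabulate TR − TC: y=0: -124; y=1: -108; y=2: -79; y=3: -38; y=4: -1; y=5: 34; y=6: 60; y=7: 71; y=8: 62.
Profit is maximized at y = 7. AVC there is 197/7 = £28.14 ≤ P, so producing beats shutting down (which would give -£124).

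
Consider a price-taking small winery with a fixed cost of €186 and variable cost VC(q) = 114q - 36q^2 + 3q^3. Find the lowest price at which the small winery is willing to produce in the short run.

€6 per unit

The firm shuts down when price falls below the minimum of average variable cost. AVC = VC/q = 114 - 36q + 3q^2.
At the minimum of AVC, MC = AVC. MC = 114 - 72q + 9q^2; setting MC = AVC gives 6q^2 - 36q = 0, so q = 6. min AVC = 6.
The firm shuts down for any P below €6.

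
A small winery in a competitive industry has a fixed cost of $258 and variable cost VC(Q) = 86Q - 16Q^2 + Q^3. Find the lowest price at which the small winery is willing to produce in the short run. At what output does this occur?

Short-run supply begins at min AVC. From VC = 86Q - 16Q^2 + Q^3, AVC = 86 - 16Q + Q^2.
At the minimum of AVC, MC = AVC. MC = 86 - 32Q + 3Q^2; setting MC = AVC gives 2Q^2 - 16Q = 0, so Q = 8. min AVC = 22.
The firm shuts down for any P below $22.

$22 per unit, at Q = 8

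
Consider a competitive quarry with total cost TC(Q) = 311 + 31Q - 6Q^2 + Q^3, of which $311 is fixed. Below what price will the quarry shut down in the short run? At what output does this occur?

$22 per unit, at Q = 3

The shutdown price is the minimum of AVC. VC = 31Q - 6Q^2 + Q^3, so AVC = 31 - 6Q + Q^2.
At the minimum of AVC, MC = AVC. MC = 31 - 12Q + 3Q^2; setting MC = AVC gives 2Q^2 - 6Q = 0, so Q = 3. min AVC = 22.
So the shutdown price is $22.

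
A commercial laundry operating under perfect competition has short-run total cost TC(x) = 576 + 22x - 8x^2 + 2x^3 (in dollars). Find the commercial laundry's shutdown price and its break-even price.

Shutdown price = $14; break-even price = $142

Shutdown price = min AVC. AVC = 22 - 8x + 2x^2, with vertex at x = 2 and minimum $14.
ATC = 576/x + 22 - 8x + 2x^2. Setting dATC/dx = −576/x^2 − 8 + 4x = 0 gives x = 6 (since 4·6^3 − 8·6^2 = 576).
min ATC = 576/6 + 22 − 8·6 + 2·6^2 = $142. That is the break-even price.
For $14 ≤ P < $142 the firm produces at a loss; below $14 it shuts down.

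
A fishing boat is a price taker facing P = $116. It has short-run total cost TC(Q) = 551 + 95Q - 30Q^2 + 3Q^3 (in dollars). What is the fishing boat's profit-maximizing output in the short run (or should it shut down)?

Variable cost is VC = 95Q - 30Q^2 + 3Q^3, so AVC = VC/Q = 95 - 30Q + 3Q^2 and MC = dTC/dQ = 95 - 60Q + 9Q^2.
AVC hits its minimum where MC = AVC, at Q = 5, giving min AVC = 95 - 30·5 + 3·5^2 = $20.
Because $116 ≥ $20, revenue can cover variable cost; the firm operates.
Set P = MC: 116 = 95 - 60Q + 9Q^2 → -21 - 60Q + 9Q^2 = 0. The roots are Q = -1/3 and Q = 7; the profit-maximizing output is on the rising part of MC, so Q* = 7.
Check: AVC at Q = 7 is $32 ≤ P, so revenue covers variable cost.
Profit = P·Q − TC = 116·7 − 775 = $37.

Produce at Q = 7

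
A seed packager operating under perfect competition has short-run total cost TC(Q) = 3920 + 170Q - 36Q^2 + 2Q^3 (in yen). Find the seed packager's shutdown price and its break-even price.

AVC = 170 - 36Q + 2Q^2; minimized at Q = 9, giving min AVC = ¥8. That is the shutdown price.
ATC = 3920/Q + 170 - 36Q + 2Q^2. Setting dATC/dQ = −3920/Q^2 − 36 + 4Q = 0 gives Q = 14 (since 4·14^3 − 36·14^2 = 3920).
min ATC = 3920/14 + 170 − 36·14 + 2·14^2 = ¥338. That is the break-even price.
Between these two prices the firm operates at a loss; above ¥338 it earns a profit.

Shutdown price = ¥8; break-even price = ¥338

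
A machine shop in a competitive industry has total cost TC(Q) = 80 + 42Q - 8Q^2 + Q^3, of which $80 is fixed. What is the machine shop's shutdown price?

Short-run supply begins at min AVC. From VC = 42Q - 8Q^2 + Q^3, AVC = 42 - 8Q + Q^2.
At the minimum of AVC, MC = AVC. MC = 42 - 16Q + 3Q^2; setting MC = AVC gives 2Q^2 - 8Q = 0, so Q = 4. min AVC = 26.
For P < $26 the firm produces nothing.

$26 per unit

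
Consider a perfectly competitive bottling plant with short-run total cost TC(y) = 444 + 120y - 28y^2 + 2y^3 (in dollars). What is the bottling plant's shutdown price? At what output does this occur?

$22 per unit, at y = 7

The firm shuts down when price falls below the minimum of average variable cost. AVC = VC/y = 120 - 28y + 2y^2.
At the minimum of AVC, MC = AVC. MC = 120 - 56y + 6y^2; setting MC = AVC gives 4y^2 - 28y = 0, so y = 7. min AVC = 22.
For P < $22 the firm produces nothing.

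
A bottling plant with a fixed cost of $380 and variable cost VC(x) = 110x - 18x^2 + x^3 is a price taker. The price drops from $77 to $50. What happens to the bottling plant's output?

Output falls from 11 to 10

MC = 110 - 36x + 3x^2; the shutdown threshold is min AVC = $29 (at x = 9).
With P = $77 above the shutdown price, P = MC gives x = 11.
At P = $50 ≥ min AVC, set P = MC: x = 10. The firm stays open but cuts output.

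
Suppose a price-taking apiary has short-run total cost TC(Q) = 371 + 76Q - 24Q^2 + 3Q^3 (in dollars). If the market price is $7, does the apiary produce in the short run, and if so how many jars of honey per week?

Variable cost is VC = 76Q - 24Q^2 + 3Q^3, so AVC = VC/Q = 76 - 24Q + 3Q^2 and MC = dTC/dQ = 76 - 48Q + 9Q^2.
AVC hits its minimum where MC = AVC, at Q = 4, giving min AVC = 76 - 24·4 + 3·4^2 = $28.
P = $7 lies below min AVC = $28; no output level covers variable cost.
The firm minimizes its loss by shutting down and losing only its fixed cost of $371.

Shut down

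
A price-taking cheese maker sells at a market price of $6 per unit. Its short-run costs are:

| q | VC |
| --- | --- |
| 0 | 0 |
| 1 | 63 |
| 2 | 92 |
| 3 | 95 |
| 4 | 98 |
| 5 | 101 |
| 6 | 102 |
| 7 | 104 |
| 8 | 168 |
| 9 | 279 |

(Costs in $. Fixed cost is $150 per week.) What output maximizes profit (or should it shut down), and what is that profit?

q = 0 (shut down); profit = -$150

Tabulate TR − TC: q=0: -150; q=1: -207; q=2: -230; q=3: -227; q=4: -224; q=5: -221; q=6: -216; q=7: -212; q=8: -270; q=9: -375.
Profit is highest at q = 0. Equivalently, the lowest AVC in the table is 104/7 ≈ $14.86 at q = 7, and P = $6 falls below it — price never covers variable cost, so the firm shuts down and loses only its fixed cost.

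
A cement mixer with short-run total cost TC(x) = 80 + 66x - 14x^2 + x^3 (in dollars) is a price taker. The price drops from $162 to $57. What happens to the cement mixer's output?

AVC = 66 - 14x + x^2, minimized at x = 7 where min AVC = $17. MC = 66 - 28x + 3x^2.
At P = $162 ≥ min AVC, set P = MC on the rising branch: x = 12.
At P = $57 ≥ min AVC, set P = MC: x = 9. The firm stays open but cuts output.

Output falls from 12 to 9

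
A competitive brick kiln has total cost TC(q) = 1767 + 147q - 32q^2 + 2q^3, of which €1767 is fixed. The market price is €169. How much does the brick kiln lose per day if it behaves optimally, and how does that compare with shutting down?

AVC = 147 - 32q + 2q^2 has its minimum €19 at q = 8; price €169 clears that bar, so the firm operates.
With MC = 147 - 64q + 6q^2, P = MC on the upward-sloping part at q* = 11.
TR = 169·11 = 1859. TC = 1767 + 407 = 2174. Profit = 1859 − 2174 = -€315.
That loss of €315 beats the €1767 the firm would lose by shutting down; producing recovers €1452 of fixed cost.

Profit = -€315 at q = 11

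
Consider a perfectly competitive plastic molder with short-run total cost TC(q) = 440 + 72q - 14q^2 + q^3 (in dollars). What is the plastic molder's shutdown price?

Short-run supply begins at min AVC. From VC = 72q - 14q^2 + q^3, AVC = 72 - 14q + q^2.
At the minimum of AVC, MC = AVC. MC = 72 - 28q + 3q^2; setting MC = AVC gives 2q^2 - 14q = 0, so q = 7. min AVC = 23.
The firm shuts down for any P below $23.

$23 per unit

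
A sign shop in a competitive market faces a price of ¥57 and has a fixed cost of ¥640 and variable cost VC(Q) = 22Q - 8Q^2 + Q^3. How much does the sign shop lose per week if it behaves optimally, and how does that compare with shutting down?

AVC = 22 - 8Q + Q^2 has its minimum ¥6 at Q = 4; price ¥57 clears that bar, so the firm operates.
MC = 22 - 16Q + 3Q^2. Setting P = MC and taking the root on the rising branch gives Q* = 7.
TR = 57·7 = 399. TC = 640 + 105 = 745. Profit = 399 − 745 = -¥346.
That loss of ¥346 beats the ¥640 the firm would lose by shutting down; producing recovers ¥294 of fixed cost.

Profit = -¥346 at Q = 7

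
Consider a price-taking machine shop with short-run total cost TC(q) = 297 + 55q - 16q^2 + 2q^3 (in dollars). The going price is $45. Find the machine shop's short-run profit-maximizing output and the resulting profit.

Profit = -$197 at q = 5

AVC = 55 - 16q + 2q^2; min AVC = $23 at q = 4. Since P = $45 ≥ min AVC, the firm produces.
With MC = 55 - 32q + 6q^2, P = MC on the upward-sloping part at q* = 5.
TR = 45·5 = 225. TC = 297 + 125 = 422. Profit = 225 − 422 = -$197.
That loss of $197 beats the $297 the firm would lose by shutting down; producing recovers $100 of fixed cost.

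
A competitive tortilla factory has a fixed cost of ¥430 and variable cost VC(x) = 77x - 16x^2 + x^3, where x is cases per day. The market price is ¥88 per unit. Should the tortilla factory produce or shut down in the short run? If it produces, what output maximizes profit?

Produce at x = 11

From TC, MC = TC'(x) = 77 - 32x + 3x^2 and AVC = VC/x = 77 - 16x + x^2.
The AVC parabola has its vertex at x = 16/2 = 8, where AVC = 77 - 16·8 + 8^2 = ¥13.
P = ¥88 exceeds min AVC = ¥13, so the firm stays open.
Set P = MC: 88 = 77 - 32x + 3x^2 → -11 - 32x + 3x^2 = 0. The roots are x = -1/3 and x = 11; the profit-maximizing output is on the rising part of MC, so x* = 11.
Check: AVC at x = 11 is ¥22 ≤ P, so revenue covers variable cost.
Profit = P·x − TC = 88·11 − 672 = ¥296.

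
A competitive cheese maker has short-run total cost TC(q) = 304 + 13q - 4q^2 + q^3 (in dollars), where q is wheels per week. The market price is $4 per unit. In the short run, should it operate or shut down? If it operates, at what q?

Shut down

Variable cost is VC = 13q - 4q^2 + q^3, so AVC = VC/q = 13 - 4q + q^2 and MC = dTC/dq = 13 - 8q + 3q^2.
AVC hits its minimum where MC = AVC, at q = 2, giving min AVC = 13 - 4·2 + 2^2 = $9.
P = $4 lies below min AVC = $9; no output level covers variable cost.
Shutting down limits the loss to fixed cost, $304.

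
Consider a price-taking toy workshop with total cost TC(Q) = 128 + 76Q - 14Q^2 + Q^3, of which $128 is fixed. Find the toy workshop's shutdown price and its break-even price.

AVC = 76 - 14Q + Q^2; minimized at Q = 7, giving min AVC = $27. That is the shutdown price.
ATC = 128/Q + 76 - 14Q + Q^2. Setting dATC/dQ = −128/Q^2 − 14 + 2Q = 0 gives Q = 8 (since 2·8^3 − 14·8^2 = 128).
min ATC = 128/8 + 76 − 14·8 + 8^2 = $44. That is the break-even price.
Between these two prices the firm operates at a loss; above $44 it earns a profit.

Shutdown price = $27; break-even price = $44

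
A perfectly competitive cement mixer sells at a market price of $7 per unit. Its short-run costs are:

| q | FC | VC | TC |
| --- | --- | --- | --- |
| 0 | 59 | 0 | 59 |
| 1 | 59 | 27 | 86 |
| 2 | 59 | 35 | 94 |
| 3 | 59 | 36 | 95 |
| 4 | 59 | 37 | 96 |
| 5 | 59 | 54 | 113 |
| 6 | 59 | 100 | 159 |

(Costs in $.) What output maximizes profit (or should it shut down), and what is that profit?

Tabulate TR − TC: q=0: -59; q=1: -79; q=2: -80; q=3: -74; q=4: -68; q=5: -78; q=6: -117.
Profit is highest at q = 0. Equivalently, the lowest AVC in the table is 37/4 ≈ $9.25 at q = 4, and P = $7 falls below it — price never covers variable cost, so the firm shuts down and loses only its fixed cost.

q = 0 (shut down); profit = -$59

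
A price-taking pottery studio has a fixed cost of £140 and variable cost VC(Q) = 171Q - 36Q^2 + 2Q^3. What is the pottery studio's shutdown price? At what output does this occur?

Short-run supply begins at min AVC. From VC = 171Q - 36Q^2 + 2Q^3, AVC = 171 - 36Q + 2Q^2.
dAVC/dQ = -36 + 4Q = 0 gives Q = 9. min AVC = 171 - 36·9 + 2·9^2 = 9.
The firm shuts down for any P below £9.

£9 per unit, at Q = 9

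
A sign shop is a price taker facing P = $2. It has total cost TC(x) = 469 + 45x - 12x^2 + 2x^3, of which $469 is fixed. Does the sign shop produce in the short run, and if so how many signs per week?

Shut down

From TC, MC = TC'(x) = 45 - 24x + 6x^2 and AVC = VC/x = 45 - 12x + 2x^2.
The AVC parabola has its vertex at x = 12/4 = 3, where AVC = 45 - 12·3 + 2·3^2 = $27.
P = $2 lies below min AVC = $27; no output level covers variable cost.
Best response: produce nothing and absorb the $469 fixed cost.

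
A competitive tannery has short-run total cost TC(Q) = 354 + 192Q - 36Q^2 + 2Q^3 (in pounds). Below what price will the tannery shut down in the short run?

The shutdown price is the minimum of AVC. VC = 192Q - 36Q^2 + 2Q^3, so AVC = 192 - 36Q + 2Q^2.
At the minimum of AVC, MC = AVC. MC = 192 - 72Q + 6Q^2; setting MC = AVC gives 4Q^2 - 36Q = 0, so Q = 9. min AVC = 30.
For P < £30 the firm produces nothing.

£30 per unit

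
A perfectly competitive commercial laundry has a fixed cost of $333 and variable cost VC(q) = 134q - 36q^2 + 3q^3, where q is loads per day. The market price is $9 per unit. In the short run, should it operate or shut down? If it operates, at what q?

From TC, MC = TC'(q) = 134 - 72q + 9q^2 and AVC = VC/q = 134 - 36q + 3q^2.
AVC is minimized where dAVC/dq = -36 + 6q = 0, at q = 6; min AVC = 134 - 36·6 + 3·6^2 = $26.
Since P = $9 < min AVC = $26, price fails to cover variable cost at any output.
Shutting down limits the loss to fixed cost, $333.

Shut down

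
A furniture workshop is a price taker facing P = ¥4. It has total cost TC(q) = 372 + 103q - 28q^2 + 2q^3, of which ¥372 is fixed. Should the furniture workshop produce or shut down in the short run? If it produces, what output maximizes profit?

From TC, MC = TC'(q) = 103 - 56q + 6q^2 and AVC = VC/q = 103 - 28q + 2q^2.
The AVC parabola has its vertex at q = 28/4 = 7, where AVC = 103 - 28·7 + 2·7^2 = ¥5.
Since P = ¥4 < min AVC = ¥5, price fails to cover variable cost at any output.
Shutting down limits the loss to fixed cost, ¥372.

Shut down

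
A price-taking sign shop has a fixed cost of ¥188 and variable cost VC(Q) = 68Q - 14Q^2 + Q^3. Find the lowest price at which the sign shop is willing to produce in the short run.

¥19 per unit

Short-run supply begins at min AVC. From VC = 68Q - 14Q^2 + Q^3, AVC = 68 - 14Q + Q^2.
dAVC/dQ = -14 + 2Q = 0 gives Q = 7. min AVC = 68 - 14·7 + 7^2 = 19.
The firm shuts down for any P below ¥19.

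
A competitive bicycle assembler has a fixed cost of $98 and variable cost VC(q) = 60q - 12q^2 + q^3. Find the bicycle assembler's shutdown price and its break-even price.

Shutdown price = min AVC. AVC = 60 - 12q + q^2, with vertex at q = 6 and minimum $24.
ATC = 98/q + 60 - 12q + q^2. Setting dATC/dq = −98/q^2 − 12 + 2q = 0 gives q = 7 (since 2·7^3 − 12·7^2 = 98).
min ATC = 98/7 + 60 − 12·7 + 7^2 = $39. That is the break-even price.
For $24 ≤ P < $39 the firm produces at a loss; below $24 it shuts down.

Shutdown price = $24; break-even price = $39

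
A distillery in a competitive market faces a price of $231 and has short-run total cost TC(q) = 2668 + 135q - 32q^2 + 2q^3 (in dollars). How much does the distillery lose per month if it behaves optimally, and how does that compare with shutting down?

Profit = -$364 at q = 12

AVC = 135 - 32q + 2q^2; min AVC = $7 at q = 8. Since P = $231 ≥ min AVC, the firm produces.
With MC = 135 - 64q + 6q^2, P = MC on the upward-sloping part at q* = 12.
TR = 231·12 = 2772. TC = 2668 + 468 = 3136. Profit = 2772 − 3136 = -$364.
Shutting down would mean losing the fixed cost of $2668, so operating at a loss of $364 is better by $2304.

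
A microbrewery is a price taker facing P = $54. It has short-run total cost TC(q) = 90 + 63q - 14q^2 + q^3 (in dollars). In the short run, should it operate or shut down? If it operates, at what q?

Produce at q = 9

Strip out fixed cost: VC = 63q - 14q^2 + q^3. Then AVC = 63 - 14q + q^2 and MC = 63 - 28q + 3q^2.
AVC is minimized where dAVC/dq = -14 + 2q = 0, at q = 7; min AVC = 63 - 14·7 + 7^2 = $14.
Since P = $54 ≥ min AVC = $14, price covers variable cost and the firm should produce.
P = MC gives 9 - 28q + 3q^2 = 0, with roots 1/3 and 9. Take the larger (rising MC): q* = 9.
Check: AVC at q = 9 is $18 ≤ P, so revenue covers variable cost.
Profit = P·q − TC = 54·9 − 252 = $234.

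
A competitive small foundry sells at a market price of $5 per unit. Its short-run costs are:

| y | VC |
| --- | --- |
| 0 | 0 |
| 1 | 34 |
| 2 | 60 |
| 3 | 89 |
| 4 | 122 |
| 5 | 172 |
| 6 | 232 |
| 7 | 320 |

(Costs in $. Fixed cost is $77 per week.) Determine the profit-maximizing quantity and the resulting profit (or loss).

Tabulate TR − TC: y=0: -77; y=1: -106; y=2: -127; y=3: -151; y=4: -179; y=5: -224; y=6: -279; y=7: -362.
Profit is highest at y = 0. Equivalently, the lowest AVC in the table is 89/3 ≈ $29.67 at y = 3, and P = $5 falls below it — price never covers variable cost, so the firm shuts down and loses only its fixed cost.

y = 0 (shut down); profit = -$77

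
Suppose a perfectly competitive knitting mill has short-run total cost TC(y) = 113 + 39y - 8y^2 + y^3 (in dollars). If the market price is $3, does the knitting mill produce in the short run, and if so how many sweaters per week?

Shut down

Strip out fixed cost: VC = 39y - 8y^2 + y^3. Then AVC = 39 - 8y + y^2 and MC = 39 - 16y + 3y^2.
The AVC parabola has its vertex at y = 8/2 = 4, where AVC = 39 - 8·4 + 4^2 = $23.
Since P = $3 < min AVC = $23, price fails to cover variable cost at any output.
Best response: produce nothing and absorb the $113 fixed cost.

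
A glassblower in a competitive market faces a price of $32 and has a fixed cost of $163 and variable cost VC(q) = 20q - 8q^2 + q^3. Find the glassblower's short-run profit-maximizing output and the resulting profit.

AVC = 20 - 8q + q^2 has its minimum $4 at q = 4; price $32 clears that bar, so the firm operates.
MC = 20 - 16q + 3q^2. Setting P = MC and taking the root on the rising branch gives q* = 6.
TR = 32·6 = 192. TC = 163 + 48 = 211. Profit = 192 − 211 = -$19.
By producing, the firm covers all variable cost plus $144 of fixed cost; shutting down would lose the full $163.

Profit = -$19 at q = 6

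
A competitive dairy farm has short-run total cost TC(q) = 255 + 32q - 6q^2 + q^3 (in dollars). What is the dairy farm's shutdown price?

$23 per unit

The shutdown price is the minimum of AVC. VC = 32q - 6q^2 + q^3, so AVC = 32 - 6q + q^2.
dAVC/dq = -6 + 2q = 0 gives q = 3. min AVC = 32 - 6·3 + 3^2 = 23.
The firm shuts down for any P below $23.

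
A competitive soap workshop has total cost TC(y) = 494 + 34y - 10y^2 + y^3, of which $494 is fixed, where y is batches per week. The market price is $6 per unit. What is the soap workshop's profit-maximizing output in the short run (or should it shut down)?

Variable cost is VC = 34y - 10y^2 + y^3, so AVC = VC/y = 34 - 10y + y^2 and MC = dTC/dy = 34 - 20y + 3y^2.
AVC is minimized where dAVC/dy = -10 + 2y = 0, at y = 5; min AVC = 34 - 10·5 + 5^2 = $9.
Since P = $6 < min AVC = $9, price fails to cover variable cost at any output.
Best response: produce nothing and absorb the $494 fixed cost.

Shut down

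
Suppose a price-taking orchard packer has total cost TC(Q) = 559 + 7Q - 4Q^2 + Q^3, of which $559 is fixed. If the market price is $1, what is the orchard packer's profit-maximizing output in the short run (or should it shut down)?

Shut down

Strip out fixed cost: VC = 7Q - 4Q^2 + Q^3. Then AVC = 7 - 4Q + Q^2 and MC = 7 - 8Q + 3Q^2.
AVC is minimized where dAVC/dQ = -4 + 2Q = 0, at Q = 2; min AVC = 7 - 4·2 + 2^2 = $3.
With P < min AVC ($1 < $3), every unit sold adds to the loss.
The firm minimizes its loss by shutting down and losing only its fixed cost of $559.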